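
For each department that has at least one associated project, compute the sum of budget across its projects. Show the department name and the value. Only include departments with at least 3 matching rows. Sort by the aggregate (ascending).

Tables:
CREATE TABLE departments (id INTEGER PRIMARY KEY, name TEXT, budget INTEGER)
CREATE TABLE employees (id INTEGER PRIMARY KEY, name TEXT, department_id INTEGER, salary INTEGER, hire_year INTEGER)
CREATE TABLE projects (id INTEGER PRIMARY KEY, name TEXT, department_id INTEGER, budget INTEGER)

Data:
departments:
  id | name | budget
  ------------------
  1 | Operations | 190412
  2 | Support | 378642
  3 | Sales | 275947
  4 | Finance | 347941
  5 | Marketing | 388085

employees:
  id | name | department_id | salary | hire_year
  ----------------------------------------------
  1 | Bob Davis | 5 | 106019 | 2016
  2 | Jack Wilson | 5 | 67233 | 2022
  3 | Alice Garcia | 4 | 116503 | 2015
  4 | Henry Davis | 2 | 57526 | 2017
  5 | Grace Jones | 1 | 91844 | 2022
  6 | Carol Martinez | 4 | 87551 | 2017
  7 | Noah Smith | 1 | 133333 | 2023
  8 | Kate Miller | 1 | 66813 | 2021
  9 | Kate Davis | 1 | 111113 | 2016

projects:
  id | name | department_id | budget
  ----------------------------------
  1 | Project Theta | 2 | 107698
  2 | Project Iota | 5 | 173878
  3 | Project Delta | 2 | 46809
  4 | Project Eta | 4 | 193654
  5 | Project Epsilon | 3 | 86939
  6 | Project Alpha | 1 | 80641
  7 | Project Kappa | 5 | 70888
SELECT p.name, SUM(c.budget) AS sum_budget FROM projects c JOIN departments p ON c.department_id = p.id GROUP BY p.id, p.name HAVING COUNT(*) >= 3 ORDER BY sum_budget ASC

Execution result:
(no rows)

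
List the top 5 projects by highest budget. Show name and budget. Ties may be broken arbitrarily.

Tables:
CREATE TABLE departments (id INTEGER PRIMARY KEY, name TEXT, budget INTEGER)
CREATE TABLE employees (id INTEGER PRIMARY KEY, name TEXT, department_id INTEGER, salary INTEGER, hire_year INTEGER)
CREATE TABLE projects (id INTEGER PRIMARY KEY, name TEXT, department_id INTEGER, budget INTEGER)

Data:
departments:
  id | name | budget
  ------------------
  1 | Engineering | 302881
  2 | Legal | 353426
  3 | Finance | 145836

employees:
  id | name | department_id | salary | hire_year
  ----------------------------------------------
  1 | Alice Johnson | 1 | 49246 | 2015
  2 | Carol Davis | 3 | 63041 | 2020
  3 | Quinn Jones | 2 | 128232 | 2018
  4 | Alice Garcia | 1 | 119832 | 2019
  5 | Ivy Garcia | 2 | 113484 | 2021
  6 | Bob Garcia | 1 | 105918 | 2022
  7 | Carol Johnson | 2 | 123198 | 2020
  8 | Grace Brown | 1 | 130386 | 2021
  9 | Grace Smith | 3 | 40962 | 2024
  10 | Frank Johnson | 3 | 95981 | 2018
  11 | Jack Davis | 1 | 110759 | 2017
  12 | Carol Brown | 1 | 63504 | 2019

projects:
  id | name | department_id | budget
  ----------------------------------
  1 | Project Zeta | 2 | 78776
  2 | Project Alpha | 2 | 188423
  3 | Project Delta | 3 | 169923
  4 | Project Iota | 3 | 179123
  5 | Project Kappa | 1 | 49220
SELECT name, budget FROM projects ORDER BY budget DESC LIMIT 5

Execution result:
name | budget
Project Alpha | 188423
Project Iota | 179123
Project Delta | 169923
Project Zeta | 78776
Project Kappa | 49220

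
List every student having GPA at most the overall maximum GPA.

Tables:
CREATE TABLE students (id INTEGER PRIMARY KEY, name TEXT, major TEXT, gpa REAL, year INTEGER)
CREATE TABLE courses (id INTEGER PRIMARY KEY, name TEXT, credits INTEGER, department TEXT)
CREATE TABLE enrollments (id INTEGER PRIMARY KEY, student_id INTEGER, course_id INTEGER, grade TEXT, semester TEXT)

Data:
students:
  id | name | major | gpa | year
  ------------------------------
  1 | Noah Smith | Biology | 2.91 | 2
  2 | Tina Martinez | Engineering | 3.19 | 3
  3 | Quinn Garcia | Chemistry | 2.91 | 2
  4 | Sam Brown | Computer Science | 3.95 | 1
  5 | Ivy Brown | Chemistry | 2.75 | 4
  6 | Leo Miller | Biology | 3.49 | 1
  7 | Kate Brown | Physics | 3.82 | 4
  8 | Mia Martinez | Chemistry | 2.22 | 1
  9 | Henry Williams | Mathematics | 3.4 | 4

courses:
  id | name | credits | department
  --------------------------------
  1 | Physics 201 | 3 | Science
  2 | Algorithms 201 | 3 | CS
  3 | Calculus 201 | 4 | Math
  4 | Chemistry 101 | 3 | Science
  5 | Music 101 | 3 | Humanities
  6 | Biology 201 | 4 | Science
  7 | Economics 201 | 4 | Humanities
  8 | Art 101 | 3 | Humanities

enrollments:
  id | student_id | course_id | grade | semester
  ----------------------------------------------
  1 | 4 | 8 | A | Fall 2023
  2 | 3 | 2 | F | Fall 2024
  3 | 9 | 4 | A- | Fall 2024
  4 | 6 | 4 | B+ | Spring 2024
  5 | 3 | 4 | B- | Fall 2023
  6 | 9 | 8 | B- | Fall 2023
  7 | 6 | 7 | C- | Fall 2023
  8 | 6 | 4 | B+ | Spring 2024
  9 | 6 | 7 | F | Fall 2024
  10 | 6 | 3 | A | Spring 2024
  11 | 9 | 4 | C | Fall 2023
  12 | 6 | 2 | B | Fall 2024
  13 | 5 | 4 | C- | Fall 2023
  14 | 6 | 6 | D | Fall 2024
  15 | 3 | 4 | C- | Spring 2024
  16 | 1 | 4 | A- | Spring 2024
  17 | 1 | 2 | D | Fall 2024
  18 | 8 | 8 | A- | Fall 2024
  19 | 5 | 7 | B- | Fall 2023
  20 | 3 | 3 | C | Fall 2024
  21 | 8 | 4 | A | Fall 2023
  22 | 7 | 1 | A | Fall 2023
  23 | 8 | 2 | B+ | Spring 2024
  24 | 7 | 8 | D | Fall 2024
SELECT name, gpa FROM students WHERE gpa <= (SELECT MAX(gpa) FROM students)

Execution result:
name | gpa
Noah Smith | 2.91
Tina Martinez | 3.19
Quinn Garcia | 2.91
Sam Brown | 3.95
Ivy Brown | 2.75
Leo Miller | 3.49
Kate Brown | 3.82
Mia Martinez | 2.22
Henry Williams | 3.40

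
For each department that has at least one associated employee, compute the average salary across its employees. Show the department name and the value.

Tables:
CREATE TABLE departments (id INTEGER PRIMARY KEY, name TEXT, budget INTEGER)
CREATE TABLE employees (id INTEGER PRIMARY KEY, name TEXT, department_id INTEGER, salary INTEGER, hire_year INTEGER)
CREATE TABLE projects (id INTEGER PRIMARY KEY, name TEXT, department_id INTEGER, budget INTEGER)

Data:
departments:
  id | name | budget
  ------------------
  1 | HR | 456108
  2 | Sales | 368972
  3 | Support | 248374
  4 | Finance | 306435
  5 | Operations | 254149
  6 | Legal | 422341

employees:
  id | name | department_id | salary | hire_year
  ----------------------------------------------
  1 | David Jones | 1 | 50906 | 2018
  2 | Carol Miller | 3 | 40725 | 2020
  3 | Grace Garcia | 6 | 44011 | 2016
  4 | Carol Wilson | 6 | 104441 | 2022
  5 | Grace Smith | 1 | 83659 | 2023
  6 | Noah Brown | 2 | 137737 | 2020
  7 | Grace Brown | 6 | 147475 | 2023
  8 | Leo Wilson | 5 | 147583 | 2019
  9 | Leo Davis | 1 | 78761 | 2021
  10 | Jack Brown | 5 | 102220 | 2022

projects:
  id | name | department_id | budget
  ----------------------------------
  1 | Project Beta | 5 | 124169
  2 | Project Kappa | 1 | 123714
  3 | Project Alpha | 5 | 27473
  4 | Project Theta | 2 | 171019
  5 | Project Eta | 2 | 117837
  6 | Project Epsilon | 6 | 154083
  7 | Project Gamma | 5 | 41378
SELECT p.name, AVG(c.salary) AS avg_salary FROM employees c JOIN departments p ON c.department_id = p.id GROUP BY p.id, p.name

Execution result:
name | avg_salary
HR | 71108.67
Sales | 137737.00
Support | 40725.00
Operations | 124901.50
Legal | 98642.33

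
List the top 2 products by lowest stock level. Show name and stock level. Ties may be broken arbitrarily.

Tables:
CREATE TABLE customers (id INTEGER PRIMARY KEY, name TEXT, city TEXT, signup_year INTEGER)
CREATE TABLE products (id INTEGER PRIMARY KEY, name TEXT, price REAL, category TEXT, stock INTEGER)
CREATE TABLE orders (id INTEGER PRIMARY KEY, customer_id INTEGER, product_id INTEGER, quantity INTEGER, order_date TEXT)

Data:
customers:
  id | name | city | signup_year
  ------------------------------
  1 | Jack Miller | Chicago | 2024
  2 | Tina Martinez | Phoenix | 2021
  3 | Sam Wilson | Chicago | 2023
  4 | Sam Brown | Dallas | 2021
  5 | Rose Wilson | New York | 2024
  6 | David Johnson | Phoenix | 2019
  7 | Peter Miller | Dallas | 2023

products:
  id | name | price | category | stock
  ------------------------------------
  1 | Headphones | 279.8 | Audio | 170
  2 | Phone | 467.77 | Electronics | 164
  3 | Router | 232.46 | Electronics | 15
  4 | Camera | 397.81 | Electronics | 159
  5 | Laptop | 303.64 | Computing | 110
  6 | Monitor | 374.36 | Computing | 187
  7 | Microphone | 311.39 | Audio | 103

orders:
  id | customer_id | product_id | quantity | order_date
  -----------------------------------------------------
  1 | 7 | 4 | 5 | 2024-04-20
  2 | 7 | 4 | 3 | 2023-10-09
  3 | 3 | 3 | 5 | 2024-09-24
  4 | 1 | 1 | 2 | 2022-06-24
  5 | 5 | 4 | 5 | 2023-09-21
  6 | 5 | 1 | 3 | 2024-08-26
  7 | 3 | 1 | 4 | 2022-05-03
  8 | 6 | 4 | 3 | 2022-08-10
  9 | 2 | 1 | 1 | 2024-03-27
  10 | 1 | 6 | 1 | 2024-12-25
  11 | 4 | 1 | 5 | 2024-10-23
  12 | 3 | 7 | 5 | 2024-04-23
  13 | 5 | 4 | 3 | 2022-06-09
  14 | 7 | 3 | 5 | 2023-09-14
SELECT name, stock FROM products ORDER BY stock ASC LIMIT 2

Execution result:
name | stock
Router | 15
Microphone | 103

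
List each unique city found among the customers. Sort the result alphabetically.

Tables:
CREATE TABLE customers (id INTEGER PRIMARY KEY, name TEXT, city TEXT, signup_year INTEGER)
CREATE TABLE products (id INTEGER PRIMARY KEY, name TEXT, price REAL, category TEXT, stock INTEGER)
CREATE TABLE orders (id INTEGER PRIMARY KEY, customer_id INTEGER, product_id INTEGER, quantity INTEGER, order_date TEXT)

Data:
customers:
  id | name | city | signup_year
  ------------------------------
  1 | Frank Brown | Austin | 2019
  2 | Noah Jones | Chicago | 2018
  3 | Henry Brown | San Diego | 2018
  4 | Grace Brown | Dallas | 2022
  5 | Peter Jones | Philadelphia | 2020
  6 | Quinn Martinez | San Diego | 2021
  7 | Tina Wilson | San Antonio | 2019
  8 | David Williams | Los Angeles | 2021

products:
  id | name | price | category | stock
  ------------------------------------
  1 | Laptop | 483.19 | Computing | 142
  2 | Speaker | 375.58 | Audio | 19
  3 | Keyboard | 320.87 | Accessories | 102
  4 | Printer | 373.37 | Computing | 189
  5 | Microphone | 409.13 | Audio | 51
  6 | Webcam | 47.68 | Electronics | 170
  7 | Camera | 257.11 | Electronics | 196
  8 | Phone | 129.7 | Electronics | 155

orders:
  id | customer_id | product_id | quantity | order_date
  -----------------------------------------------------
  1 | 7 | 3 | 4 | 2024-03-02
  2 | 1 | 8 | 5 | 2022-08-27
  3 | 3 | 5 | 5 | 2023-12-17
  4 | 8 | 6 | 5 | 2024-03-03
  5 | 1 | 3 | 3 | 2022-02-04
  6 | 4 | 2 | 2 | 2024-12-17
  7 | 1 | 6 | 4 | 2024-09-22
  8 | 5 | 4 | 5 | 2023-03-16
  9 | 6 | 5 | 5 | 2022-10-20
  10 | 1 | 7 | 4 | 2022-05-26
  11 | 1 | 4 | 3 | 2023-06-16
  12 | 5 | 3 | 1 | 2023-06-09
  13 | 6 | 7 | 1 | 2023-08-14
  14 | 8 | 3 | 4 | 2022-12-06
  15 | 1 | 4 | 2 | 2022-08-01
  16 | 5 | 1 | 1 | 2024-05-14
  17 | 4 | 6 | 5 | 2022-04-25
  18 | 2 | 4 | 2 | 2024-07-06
SELECT DISTINCT city FROM customers ORDER BY city

Execution result:
city
Austin
Chicago
Dallas
Los Angeles
Philadelphia
San Antonio
San Diego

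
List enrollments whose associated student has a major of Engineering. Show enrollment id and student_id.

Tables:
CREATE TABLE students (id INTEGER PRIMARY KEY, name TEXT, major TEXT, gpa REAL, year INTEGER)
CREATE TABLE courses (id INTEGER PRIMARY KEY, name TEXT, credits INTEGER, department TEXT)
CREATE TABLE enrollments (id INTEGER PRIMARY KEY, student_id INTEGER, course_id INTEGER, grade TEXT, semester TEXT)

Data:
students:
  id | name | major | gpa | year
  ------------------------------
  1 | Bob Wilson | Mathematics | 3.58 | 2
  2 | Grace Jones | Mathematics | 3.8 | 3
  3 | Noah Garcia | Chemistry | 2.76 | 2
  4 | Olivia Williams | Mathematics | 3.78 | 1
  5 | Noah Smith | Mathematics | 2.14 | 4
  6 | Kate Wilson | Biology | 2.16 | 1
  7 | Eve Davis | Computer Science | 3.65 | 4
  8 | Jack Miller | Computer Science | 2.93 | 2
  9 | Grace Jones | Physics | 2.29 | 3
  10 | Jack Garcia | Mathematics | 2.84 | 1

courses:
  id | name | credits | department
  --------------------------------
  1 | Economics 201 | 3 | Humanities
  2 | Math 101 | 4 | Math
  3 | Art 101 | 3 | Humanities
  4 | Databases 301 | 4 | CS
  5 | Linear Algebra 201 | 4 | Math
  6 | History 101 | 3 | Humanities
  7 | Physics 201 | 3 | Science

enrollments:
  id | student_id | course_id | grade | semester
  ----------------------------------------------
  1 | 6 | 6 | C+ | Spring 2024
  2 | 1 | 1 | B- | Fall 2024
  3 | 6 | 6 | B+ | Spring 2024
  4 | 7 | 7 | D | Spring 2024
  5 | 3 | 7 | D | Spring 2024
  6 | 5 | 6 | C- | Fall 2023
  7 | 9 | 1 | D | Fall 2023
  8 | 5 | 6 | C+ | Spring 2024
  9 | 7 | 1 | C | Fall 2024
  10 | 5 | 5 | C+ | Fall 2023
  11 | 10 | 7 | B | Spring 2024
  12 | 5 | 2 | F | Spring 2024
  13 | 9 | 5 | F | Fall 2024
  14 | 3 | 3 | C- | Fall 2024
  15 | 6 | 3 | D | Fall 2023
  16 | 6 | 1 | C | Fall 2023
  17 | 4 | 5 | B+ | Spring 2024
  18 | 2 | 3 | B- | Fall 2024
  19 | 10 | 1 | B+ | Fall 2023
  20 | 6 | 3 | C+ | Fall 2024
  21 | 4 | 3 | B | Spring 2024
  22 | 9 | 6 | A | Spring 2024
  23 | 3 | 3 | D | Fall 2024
SELECT id, student_id FROM enrollments WHERE student_id IN (SELECT id FROM students WHERE major = 'Engineering')

Execution result:
(no rows)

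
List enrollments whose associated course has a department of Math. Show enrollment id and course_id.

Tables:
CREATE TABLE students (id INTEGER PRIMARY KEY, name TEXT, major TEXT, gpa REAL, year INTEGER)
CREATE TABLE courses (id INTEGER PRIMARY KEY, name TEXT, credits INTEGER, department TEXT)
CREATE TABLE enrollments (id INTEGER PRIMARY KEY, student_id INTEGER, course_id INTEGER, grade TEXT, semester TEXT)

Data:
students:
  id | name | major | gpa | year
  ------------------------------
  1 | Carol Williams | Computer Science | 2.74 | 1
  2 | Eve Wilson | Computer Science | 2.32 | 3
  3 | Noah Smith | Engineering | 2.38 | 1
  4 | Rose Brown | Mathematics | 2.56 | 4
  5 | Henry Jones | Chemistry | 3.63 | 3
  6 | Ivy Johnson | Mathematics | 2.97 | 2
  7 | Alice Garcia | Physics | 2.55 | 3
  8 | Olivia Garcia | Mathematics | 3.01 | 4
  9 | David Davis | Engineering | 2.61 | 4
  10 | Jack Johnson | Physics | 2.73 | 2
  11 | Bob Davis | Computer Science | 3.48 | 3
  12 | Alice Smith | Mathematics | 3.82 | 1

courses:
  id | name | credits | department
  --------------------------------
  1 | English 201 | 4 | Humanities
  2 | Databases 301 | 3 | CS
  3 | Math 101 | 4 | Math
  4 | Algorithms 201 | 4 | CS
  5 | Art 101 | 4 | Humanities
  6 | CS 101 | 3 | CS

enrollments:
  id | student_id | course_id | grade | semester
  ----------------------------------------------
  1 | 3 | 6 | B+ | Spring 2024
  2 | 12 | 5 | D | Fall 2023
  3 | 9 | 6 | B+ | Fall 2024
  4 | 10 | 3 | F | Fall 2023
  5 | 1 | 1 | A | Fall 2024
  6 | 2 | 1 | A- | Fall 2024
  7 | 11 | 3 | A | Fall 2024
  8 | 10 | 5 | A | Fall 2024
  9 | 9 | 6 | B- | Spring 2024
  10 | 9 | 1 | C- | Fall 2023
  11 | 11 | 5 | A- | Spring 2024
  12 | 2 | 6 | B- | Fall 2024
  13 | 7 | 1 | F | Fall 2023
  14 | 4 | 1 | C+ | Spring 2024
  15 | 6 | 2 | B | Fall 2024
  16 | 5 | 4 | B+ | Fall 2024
SELECT id, course_id FROM enrollments WHERE course_id IN (SELECT id FROM courses WHERE department = 'Math')

Execution result:
id | course_id
4 | 3
7 | 3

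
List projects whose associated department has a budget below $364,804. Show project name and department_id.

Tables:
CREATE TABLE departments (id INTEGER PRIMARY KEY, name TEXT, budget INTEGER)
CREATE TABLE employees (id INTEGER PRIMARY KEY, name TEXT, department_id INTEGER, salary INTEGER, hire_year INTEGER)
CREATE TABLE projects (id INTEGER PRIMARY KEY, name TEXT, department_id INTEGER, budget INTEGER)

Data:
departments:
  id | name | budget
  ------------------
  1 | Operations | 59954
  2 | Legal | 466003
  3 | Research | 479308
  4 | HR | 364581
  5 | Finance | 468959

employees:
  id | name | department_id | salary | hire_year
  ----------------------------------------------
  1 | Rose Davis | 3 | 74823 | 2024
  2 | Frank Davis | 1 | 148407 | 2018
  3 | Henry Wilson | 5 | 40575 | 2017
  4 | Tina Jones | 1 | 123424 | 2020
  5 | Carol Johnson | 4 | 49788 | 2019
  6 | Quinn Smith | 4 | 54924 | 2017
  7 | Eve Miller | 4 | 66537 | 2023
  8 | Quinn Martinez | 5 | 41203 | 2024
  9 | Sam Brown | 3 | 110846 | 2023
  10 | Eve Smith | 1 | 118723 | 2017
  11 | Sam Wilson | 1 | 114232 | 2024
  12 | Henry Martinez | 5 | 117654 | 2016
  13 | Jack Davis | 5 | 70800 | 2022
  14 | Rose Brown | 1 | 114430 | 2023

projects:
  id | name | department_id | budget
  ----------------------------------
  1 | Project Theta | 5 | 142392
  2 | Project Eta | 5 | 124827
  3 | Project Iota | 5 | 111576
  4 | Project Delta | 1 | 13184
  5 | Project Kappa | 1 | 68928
SELECT name, department_id FROM projects WHERE department_id IN (SELECT id FROM departments WHERE budget < 364804)

Execution result:
name | department_id
Project Delta | 1
Project Kappa | 1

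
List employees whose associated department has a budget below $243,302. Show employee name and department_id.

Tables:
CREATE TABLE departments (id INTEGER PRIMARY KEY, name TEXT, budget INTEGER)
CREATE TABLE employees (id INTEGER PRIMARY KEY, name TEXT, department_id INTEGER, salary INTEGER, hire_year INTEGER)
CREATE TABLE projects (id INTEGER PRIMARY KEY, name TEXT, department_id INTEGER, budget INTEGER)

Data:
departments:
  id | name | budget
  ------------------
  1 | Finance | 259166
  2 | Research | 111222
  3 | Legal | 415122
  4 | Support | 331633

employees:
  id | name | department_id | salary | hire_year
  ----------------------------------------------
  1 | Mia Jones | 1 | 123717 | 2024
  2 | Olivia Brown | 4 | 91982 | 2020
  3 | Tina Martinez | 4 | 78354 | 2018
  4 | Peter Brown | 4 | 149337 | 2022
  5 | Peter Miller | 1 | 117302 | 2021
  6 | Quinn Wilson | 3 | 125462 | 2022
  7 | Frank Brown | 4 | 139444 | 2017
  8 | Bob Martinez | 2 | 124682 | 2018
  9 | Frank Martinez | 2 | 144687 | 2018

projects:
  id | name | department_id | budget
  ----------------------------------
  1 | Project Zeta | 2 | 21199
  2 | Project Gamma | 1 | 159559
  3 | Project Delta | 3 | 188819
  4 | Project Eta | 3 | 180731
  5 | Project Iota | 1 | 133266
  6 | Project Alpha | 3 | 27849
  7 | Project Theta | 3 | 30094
SELECT name, department_id FROM employees WHERE department_id IN (SELECT id FROM departments WHERE budget < 243302)

Execution result:
name | department_id
Bob Martinez | 2
Frank Martinez | 2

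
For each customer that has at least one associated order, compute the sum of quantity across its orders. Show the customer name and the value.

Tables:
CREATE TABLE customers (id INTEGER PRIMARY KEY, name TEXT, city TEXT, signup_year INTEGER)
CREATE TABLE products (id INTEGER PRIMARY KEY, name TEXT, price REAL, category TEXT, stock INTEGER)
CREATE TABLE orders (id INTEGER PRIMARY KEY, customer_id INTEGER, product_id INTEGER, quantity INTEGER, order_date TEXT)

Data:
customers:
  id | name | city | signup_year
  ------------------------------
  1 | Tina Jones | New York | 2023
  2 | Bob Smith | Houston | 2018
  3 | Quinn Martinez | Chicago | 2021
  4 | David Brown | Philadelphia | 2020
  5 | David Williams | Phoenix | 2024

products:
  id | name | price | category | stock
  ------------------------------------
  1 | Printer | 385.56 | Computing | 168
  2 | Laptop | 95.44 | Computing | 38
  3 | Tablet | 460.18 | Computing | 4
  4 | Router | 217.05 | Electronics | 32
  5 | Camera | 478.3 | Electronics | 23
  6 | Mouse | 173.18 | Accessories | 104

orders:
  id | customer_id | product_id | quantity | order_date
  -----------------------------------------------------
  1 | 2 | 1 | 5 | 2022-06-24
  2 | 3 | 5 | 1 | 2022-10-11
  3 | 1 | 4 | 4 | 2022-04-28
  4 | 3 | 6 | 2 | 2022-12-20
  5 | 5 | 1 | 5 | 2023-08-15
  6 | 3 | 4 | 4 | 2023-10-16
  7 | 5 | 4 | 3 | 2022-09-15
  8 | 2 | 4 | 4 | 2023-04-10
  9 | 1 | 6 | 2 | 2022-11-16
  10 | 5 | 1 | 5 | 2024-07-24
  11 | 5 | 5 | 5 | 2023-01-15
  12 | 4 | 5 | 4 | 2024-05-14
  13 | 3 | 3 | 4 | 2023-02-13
SELECT p.name, SUM(c.quantity) AS sum_quantity FROM orders c JOIN customers p ON c.customer_id = p.id GROUP BY p.id, p.name

Execution result:
name | sum_quantity
Tina Jones | 6
Bob Smith | 9
Quinn Martinez | 11
David Brown | 4
David Williams | 18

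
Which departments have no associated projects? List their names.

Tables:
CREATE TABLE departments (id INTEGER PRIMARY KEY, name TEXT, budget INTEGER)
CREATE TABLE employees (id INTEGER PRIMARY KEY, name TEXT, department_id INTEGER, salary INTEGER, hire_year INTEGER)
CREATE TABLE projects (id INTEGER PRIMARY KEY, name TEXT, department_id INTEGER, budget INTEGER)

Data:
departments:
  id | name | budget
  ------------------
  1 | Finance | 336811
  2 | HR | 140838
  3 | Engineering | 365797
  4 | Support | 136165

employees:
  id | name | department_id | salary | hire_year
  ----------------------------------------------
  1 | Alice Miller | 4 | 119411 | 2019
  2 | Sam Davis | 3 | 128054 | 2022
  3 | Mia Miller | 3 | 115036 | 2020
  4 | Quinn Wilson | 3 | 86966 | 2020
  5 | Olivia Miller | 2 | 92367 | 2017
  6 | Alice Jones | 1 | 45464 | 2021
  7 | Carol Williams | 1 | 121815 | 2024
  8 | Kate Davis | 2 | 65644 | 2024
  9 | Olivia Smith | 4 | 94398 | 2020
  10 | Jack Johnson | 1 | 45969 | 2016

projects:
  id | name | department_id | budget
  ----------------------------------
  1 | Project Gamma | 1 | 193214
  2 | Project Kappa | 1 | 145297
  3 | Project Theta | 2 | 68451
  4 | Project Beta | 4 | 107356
SELECT p.name FROM departments p LEFT JOIN projects c ON c.department_id = p.id WHERE c.id IS NULL

Execution result:
Engineering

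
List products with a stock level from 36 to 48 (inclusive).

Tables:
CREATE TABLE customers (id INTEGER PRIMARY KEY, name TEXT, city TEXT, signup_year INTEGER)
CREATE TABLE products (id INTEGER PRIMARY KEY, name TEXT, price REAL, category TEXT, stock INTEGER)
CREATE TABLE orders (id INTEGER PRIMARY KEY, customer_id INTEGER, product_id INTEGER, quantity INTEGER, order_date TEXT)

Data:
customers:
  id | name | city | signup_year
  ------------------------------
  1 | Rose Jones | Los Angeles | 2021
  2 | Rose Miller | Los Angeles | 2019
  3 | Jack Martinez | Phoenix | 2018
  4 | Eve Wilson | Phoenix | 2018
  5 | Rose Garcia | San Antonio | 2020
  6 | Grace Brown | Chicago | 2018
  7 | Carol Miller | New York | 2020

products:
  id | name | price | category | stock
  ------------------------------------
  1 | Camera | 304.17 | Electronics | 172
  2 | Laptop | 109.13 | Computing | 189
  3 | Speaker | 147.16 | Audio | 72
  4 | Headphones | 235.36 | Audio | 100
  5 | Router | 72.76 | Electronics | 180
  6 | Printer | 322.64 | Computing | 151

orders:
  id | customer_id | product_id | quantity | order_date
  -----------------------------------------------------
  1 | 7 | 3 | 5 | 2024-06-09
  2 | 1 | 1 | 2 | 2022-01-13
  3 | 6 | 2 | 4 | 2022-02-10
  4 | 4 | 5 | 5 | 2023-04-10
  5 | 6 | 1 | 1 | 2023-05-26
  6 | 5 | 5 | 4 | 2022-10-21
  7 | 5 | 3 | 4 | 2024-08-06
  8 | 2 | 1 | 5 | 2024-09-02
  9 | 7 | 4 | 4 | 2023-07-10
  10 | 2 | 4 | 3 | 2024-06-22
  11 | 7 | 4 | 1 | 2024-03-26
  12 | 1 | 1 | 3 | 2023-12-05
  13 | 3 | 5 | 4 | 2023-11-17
SELECT name, stock FROM products WHERE stock BETWEEN 36 AND 48

Execution result:
(no rows)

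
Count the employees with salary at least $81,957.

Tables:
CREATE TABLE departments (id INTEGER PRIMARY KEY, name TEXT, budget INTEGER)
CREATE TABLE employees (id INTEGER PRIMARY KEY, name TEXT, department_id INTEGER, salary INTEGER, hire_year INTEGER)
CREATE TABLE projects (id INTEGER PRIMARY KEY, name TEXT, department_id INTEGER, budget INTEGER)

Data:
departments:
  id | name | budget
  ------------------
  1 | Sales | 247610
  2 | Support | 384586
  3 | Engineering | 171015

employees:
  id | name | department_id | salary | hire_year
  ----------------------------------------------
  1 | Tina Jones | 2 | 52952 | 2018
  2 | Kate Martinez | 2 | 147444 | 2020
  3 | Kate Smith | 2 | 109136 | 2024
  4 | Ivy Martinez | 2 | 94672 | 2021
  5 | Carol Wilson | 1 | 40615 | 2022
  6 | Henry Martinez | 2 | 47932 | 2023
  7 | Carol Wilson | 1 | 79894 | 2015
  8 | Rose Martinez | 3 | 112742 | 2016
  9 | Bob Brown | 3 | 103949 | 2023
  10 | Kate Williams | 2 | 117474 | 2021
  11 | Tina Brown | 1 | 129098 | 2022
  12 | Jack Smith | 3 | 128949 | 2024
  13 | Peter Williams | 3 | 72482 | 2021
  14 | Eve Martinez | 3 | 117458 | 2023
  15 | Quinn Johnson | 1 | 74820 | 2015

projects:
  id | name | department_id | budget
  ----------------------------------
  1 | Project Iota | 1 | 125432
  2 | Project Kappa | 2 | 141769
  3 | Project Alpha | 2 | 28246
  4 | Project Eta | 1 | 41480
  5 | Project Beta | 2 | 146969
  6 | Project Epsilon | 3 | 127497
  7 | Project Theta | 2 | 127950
SELECT COUNT(*) FROM employees WHERE salary >= 81957

Execution result:
9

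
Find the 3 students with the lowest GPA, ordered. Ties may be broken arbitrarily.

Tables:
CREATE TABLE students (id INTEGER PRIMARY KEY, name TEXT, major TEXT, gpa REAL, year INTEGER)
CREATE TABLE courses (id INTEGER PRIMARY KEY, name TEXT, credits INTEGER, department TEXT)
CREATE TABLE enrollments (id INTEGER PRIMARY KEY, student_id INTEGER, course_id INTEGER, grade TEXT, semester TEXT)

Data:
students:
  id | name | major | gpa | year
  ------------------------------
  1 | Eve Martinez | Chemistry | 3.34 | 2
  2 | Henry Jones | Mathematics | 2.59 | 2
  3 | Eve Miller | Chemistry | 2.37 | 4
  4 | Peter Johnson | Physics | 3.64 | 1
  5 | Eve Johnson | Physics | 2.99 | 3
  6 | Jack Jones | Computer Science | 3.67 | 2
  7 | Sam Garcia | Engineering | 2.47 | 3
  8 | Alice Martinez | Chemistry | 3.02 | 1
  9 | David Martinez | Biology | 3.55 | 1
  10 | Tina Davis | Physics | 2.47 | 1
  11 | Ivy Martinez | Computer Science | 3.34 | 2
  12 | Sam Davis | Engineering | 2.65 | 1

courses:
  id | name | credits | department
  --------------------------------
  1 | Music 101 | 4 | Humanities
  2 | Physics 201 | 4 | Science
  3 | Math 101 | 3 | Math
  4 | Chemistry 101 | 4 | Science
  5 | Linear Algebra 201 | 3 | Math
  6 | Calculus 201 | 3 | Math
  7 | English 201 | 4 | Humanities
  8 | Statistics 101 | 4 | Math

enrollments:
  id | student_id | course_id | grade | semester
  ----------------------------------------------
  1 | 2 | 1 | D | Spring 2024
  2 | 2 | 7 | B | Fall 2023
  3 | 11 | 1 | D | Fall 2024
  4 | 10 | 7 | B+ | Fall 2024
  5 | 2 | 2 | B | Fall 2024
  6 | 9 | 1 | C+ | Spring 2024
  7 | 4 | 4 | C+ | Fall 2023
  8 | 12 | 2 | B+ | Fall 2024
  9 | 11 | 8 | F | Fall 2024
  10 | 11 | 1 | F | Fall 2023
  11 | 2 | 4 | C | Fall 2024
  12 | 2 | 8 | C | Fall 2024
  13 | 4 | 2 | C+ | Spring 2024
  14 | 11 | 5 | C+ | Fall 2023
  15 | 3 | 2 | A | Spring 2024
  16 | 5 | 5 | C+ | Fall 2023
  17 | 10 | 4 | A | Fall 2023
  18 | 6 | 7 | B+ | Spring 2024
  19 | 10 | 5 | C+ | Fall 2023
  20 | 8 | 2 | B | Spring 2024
SELECT name, gpa FROM students ORDER BY gpa ASC LIMIT 3

Execution result:
name | gpa
Eve Miller | 2.37
Sam Garcia | 2.47
Tina Davis | 2.47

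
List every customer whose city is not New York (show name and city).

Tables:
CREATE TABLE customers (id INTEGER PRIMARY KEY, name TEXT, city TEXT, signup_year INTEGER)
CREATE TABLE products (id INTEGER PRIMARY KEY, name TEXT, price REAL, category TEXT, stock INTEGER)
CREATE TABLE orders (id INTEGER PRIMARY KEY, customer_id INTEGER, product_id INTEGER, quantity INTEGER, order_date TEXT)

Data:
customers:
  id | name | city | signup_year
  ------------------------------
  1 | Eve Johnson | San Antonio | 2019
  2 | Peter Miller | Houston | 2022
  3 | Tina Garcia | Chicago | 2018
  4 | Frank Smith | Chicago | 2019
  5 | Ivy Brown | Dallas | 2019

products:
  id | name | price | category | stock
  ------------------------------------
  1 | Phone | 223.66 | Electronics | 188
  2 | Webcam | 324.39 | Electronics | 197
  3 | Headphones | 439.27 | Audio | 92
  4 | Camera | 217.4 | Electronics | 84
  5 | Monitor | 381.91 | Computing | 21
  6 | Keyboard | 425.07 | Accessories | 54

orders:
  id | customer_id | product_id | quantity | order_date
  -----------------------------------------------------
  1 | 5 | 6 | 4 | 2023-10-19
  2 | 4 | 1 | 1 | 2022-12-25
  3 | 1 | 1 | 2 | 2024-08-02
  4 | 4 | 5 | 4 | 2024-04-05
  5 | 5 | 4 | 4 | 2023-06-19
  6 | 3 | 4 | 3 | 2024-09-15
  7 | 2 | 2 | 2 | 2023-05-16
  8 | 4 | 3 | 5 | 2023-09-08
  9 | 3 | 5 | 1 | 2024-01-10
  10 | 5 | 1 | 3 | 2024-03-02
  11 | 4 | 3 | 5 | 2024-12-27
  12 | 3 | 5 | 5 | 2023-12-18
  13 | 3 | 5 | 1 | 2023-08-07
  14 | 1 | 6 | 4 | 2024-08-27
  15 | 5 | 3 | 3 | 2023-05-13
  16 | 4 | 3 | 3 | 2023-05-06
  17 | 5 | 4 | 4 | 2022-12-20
SELECT name, city FROM customers WHERE city <> 'New York'

Execution result:
name | city
Eve Johnson | San Antonio
Peter Miller | Houston
Tina Garcia | Chicago
Frank Smith | Chicago
Ivy Brown | Dallas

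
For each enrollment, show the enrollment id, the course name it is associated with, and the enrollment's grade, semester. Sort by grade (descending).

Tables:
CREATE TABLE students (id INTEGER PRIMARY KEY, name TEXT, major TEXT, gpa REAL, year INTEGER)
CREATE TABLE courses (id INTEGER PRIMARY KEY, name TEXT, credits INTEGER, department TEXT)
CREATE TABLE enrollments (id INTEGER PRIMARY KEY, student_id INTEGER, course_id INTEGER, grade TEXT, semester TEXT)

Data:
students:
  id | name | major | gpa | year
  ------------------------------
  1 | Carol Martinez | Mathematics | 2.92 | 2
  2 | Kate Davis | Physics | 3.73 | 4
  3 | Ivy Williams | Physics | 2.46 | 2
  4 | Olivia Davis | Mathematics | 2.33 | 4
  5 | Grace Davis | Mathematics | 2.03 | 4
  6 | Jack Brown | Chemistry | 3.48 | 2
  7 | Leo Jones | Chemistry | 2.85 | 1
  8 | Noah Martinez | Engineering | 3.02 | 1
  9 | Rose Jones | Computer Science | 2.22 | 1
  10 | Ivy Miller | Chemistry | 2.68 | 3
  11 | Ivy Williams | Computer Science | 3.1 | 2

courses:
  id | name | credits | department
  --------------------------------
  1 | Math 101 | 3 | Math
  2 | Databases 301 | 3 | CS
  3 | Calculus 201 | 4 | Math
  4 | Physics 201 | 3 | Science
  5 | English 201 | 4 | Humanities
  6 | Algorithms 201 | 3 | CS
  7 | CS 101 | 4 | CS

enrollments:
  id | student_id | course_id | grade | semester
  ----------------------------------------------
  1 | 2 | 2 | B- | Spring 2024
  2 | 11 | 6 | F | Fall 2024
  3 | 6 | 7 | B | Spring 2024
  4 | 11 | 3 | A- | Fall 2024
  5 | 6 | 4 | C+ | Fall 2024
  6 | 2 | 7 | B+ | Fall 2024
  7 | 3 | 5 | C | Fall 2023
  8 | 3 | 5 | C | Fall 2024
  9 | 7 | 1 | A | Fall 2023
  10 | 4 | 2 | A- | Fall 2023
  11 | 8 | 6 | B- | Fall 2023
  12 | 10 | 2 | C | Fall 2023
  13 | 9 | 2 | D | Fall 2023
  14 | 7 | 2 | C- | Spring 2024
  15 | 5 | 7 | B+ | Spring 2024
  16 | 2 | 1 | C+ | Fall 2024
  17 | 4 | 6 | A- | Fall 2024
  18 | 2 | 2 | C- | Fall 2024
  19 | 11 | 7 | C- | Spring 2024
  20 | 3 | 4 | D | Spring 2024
SELECT c.id, p.name AS course, c.grade, c.semester FROM enrollments c JOIN courses p ON c.course_id = p.id ORDER BY c.grade DESC

Execution result:
id | course | grade | semester
2 | Algorithms 201 | F | Fall 2024
13 | Databases 301 | D | Fall 2023
20 | Physics 201 | D | Spring 2024
14 | Databases 301 | C- | Spring 2024
18 | Databases 301 | C- | Fall 2024
19 | CS 101 | C- | Spring 2024
5 | Physics 201 | C+ | Fall 2024
16 | Math 101 | C+ | Fall 2024
7 | English 201 | C | Fall 2023
8 | English 201 | C | Fall 2024
12 | Databases 301 | C | Fall 2023
1 | Databases 301 | B- | Spring 2024
11 | Algorithms 201 | B- | Fall 2023
6 | CS 101 | B+ | Fall 2024
15 | CS 101 | B+ | Spring 2024
3 | CS 101 | B | Spring 2024
4 | Calculus 201 | A- | Fall 2024
10 | Databases 301 | A- | Fall 2023
17 | Algorithms 201 | A- | Fall 2024
9 | Math 101 | A | Fall 2023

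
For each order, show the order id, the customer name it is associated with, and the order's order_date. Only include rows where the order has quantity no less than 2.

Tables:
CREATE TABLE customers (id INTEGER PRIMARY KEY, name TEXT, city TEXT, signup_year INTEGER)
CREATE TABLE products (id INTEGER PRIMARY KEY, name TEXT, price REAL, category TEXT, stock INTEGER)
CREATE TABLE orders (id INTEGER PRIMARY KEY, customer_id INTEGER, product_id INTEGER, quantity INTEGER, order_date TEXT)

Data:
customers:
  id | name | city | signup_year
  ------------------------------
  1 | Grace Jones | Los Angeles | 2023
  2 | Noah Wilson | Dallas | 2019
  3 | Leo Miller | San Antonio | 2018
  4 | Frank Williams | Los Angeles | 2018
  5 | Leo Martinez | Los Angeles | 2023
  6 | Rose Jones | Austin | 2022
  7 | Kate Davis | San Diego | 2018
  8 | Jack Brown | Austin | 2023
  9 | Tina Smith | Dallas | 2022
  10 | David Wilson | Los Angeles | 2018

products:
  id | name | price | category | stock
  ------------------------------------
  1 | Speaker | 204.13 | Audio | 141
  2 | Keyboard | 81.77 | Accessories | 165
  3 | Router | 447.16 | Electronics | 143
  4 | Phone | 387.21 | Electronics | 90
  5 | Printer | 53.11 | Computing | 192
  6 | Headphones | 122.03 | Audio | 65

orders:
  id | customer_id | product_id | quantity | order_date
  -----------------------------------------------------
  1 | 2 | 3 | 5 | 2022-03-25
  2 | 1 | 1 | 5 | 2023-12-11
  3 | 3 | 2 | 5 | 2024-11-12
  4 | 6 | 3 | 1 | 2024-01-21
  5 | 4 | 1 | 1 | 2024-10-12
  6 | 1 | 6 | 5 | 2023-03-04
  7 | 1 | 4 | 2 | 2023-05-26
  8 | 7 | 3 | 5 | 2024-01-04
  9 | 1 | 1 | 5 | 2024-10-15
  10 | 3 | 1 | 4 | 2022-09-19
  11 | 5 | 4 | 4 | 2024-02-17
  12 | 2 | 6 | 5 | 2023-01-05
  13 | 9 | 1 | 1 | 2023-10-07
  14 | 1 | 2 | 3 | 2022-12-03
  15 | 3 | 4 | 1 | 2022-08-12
SELECT c.id, p.name AS customer, c.order_date FROM orders c JOIN customers p ON c.customer_id = p.id WHERE c.quantity >= 2

Execution result:
id | customer | order_date
1 | Noah Wilson | 2022-03-25
2 | Grace Jones | 2023-12-11
3 | Leo Miller | 2024-11-12
6 | Grace Jones | 2023-03-04
7 | Grace Jones | 2023-05-26
8 | Kate Davis | 2024-01-04
9 | Grace Jones | 2024-10-15
10 | Leo Miller | 2022-09-19
11 | Leo Martinez | 2024-02-17
12 | Noah Wilson | 2023-01-05
14 | Grace Jones | 2022-12-03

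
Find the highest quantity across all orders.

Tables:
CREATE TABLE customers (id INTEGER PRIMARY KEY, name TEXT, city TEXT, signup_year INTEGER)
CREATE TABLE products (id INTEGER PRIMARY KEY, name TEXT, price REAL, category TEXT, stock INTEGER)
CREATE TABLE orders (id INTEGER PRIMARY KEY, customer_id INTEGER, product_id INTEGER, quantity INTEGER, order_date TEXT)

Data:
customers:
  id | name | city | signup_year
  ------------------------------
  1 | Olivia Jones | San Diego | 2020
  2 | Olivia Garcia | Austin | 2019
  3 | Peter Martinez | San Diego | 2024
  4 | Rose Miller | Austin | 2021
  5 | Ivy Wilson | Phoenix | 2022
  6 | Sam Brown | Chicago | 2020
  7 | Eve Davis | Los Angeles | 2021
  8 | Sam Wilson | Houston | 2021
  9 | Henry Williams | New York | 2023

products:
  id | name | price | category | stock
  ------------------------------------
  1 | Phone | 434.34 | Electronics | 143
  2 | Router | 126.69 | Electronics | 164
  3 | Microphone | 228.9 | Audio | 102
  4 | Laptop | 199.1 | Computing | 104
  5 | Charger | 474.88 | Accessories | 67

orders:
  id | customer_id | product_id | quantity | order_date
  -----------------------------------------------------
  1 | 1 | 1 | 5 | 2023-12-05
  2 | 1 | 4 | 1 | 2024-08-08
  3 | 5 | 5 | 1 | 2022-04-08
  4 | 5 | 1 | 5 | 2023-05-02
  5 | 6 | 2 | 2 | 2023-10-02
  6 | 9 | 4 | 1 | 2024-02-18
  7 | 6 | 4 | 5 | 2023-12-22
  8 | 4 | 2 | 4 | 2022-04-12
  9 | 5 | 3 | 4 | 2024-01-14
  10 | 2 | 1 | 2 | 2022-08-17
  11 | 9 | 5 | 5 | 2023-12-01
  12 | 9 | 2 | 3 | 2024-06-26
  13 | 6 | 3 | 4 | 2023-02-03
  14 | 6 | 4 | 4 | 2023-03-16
SELECT MAX(quantity) FROM orders

Execution result:
5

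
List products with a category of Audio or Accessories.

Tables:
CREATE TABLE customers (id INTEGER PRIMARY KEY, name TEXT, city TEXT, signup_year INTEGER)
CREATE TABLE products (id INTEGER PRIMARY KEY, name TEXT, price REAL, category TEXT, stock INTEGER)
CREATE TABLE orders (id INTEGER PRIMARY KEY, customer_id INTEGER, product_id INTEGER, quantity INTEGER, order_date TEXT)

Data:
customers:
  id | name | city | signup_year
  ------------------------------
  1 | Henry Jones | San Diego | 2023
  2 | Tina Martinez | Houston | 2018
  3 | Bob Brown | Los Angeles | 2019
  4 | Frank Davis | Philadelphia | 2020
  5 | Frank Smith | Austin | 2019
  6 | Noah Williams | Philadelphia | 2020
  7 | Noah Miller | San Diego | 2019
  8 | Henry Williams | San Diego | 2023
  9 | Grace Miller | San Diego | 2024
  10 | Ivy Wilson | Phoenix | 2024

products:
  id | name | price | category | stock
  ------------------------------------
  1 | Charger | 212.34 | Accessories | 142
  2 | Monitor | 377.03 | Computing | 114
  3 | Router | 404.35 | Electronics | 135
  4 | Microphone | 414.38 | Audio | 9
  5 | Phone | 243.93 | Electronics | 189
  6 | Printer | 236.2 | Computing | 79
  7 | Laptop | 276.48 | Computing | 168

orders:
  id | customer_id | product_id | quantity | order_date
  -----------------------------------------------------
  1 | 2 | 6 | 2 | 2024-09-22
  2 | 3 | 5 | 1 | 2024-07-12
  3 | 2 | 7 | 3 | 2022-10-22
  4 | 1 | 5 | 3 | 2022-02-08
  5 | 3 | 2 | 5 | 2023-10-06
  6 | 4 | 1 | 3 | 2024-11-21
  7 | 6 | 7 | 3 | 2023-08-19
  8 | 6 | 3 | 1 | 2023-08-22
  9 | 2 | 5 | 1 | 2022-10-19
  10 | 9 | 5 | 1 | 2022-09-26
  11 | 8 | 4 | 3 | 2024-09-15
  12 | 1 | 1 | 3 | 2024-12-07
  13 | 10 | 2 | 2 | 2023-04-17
SELECT name, category FROM products WHERE category IN ('Audio', 'Accessories')

Execution result:
name | category
Charger | Accessories
Microphone | Audio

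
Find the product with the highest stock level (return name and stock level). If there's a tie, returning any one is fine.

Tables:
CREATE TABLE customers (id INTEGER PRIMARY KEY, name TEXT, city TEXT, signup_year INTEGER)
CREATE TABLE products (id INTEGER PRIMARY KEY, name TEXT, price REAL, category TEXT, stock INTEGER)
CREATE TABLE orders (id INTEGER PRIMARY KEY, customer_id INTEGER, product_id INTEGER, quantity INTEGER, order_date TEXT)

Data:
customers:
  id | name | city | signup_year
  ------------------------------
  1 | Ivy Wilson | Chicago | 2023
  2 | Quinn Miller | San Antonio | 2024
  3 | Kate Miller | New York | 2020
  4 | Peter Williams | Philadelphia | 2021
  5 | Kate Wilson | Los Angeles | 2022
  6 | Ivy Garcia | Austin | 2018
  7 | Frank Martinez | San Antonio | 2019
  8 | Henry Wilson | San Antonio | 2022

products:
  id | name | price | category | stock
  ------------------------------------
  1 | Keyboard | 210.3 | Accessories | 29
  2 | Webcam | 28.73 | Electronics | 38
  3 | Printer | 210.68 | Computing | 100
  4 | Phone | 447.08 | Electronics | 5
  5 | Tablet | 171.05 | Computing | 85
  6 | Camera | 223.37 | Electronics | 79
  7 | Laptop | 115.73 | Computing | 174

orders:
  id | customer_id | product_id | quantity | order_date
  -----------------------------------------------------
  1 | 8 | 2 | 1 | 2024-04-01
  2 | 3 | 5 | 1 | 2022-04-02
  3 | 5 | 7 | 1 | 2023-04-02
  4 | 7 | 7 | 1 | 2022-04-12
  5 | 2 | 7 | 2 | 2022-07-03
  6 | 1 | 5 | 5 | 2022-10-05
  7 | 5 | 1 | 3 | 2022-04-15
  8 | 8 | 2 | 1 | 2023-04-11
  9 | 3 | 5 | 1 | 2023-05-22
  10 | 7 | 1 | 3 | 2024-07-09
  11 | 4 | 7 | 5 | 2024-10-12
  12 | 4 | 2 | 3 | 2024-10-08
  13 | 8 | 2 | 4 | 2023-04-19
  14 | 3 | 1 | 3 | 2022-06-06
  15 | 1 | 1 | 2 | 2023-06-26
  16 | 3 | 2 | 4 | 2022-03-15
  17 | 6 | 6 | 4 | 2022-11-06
SELECT name, stock FROM products ORDER BY stock DESC LIMIT 1

Execution result:
name | stock
Laptop | 174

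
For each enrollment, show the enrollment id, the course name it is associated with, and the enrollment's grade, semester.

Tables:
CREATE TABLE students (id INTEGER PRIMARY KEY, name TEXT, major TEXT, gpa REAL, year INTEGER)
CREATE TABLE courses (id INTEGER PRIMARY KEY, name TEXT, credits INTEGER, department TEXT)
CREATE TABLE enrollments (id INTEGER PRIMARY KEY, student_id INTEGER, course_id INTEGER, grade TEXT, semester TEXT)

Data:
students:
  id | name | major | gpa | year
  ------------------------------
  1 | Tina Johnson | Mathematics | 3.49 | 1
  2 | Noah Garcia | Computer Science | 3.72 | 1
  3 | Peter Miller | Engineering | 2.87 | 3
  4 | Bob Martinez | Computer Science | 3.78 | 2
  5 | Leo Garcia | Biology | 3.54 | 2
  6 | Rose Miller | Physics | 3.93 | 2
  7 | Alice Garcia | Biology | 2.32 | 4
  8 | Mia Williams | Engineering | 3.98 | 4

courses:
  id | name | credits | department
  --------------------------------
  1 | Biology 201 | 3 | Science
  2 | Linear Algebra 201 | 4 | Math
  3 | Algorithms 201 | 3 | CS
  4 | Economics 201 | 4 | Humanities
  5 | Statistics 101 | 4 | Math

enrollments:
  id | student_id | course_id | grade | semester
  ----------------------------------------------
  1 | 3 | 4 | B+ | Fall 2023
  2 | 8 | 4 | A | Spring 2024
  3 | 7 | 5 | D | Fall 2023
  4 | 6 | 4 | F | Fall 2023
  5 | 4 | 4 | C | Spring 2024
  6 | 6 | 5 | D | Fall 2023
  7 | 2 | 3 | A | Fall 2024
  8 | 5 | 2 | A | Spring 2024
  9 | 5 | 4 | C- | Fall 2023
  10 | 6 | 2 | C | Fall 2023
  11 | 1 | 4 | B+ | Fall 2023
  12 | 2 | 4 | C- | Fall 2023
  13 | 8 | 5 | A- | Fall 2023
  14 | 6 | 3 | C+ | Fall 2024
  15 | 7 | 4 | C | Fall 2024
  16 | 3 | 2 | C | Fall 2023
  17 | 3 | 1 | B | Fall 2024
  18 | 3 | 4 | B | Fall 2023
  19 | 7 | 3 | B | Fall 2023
SELECT c.id, p.name AS course, c.grade, c.semester FROM enrollments c JOIN courses p ON c.course_id = p.id

Execution result:
id | course | grade | semester
1 | Economics 201 | B+ | Fall 2023
2 | Economics 201 | A | Spring 2024
3 | Statistics 101 | D | Fall 2023
4 | Economics 201 | F | Fall 2023
5 | Economics 201 | C | Spring 2024
6 | Statistics 101 | D | Fall 2023
7 | Algorithms 201 | A | Fall 2024
8 | Linear Algebra 201 | A | Spring 2024
9 | Economics 201 | C- | Fall 2023
10 | Linear Algebra 201 | C | Fall 2023
11 | Economics 201 | B+ | Fall 2023
12 | Economics 201 | C- | Fall 2023
13 | Statistics 101 | A- | Fall 2023
14 | Algorithms 201 | C+ | Fall 2024
15 | Economics 201 | C | Fall 2024
16 | Linear Algebra 201 | C | Fall 2023
17 | Biology 201 | B | Fall 2024
18 | Economics 201 | B | Fall 2023
19 | Algorithms 201 | B | Fall 2023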